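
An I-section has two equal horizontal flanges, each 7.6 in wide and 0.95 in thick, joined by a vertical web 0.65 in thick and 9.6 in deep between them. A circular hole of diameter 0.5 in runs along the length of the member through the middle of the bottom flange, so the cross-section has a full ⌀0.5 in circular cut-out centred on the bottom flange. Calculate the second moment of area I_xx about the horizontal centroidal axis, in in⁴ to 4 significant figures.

Decompose the section into non-overlapping parts with the origin at the bottom-left of its bounding rectangle.
Bottom flange: 7.6 × 0.95, A = 7.22 in², y = 0.475 in, Ī = 0.543004 in⁴.
Web: 0.65 × 9.6, A = 6.24 in², y = 5.75 in, Ī = 47.9232 in⁴.
Top flange: 7.6 × 0.95, A = 7.22 in², y = 11.025 in, Ī = 0.543004 in⁴.
Hole (subtracted): ⌀0.5, A = 0.19635 in², y = 0.475 in, Ī = 0.00306796 in⁴.
Centroid: ȳ = ΣA·y / ΣA = 5.80056 in.
Transfer each piece to the horizontal centroidal axis using Ī + A·d² with d = y − 5.80056:
  bottom flange: d = -5.32556 in → contributes +205.314 in⁴
  web: d = -0.0505644 in → contributes +47.9392 in⁴
  top flange: d = 5.22444 in → contributes +197.611 in⁴
  hole: d = -5.32556 in → contributes −5.57186 in⁴
Total I = 445.292 in⁴.

I_xx ≈ 445.3 in⁴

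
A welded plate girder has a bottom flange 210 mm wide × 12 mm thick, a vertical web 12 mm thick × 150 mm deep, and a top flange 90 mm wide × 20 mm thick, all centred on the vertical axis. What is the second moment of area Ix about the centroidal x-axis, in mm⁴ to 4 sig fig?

Ix ≈ 3.258 × 10⁷ mm⁴

Split into non-overlapping primitives; take the origin at the lower-left of the bounding box.
Bottom plate: 210 × 12, A = 2 520 mm², y = 6 mm, Ī = 30 240 mm⁴.
Web plate: 12 × 150, A = 1 800 mm², y = 87 mm, Ī = 3 375 000 mm⁴.
Top plate: 90 × 20, A = 1 800 mm², y = 172 mm, Ī = 60 000 mm⁴.
Centroid: ȳ = ΣA·y / ΣA = 78.6471 mm.
Transfer each piece to the centroidal x-axis using Ī + A·d² with d = y − 78.6471:
  bottom plate: d = -72.6471 mm → contributes +13 329 780 mm⁴
  web plate: d = 8.35294 mm → contributes +3 500 589 mm⁴
  top plate: d = 93.3529 mm → contributes +15 746 589 mm⁴
Total I = 32 576 958 mm⁴.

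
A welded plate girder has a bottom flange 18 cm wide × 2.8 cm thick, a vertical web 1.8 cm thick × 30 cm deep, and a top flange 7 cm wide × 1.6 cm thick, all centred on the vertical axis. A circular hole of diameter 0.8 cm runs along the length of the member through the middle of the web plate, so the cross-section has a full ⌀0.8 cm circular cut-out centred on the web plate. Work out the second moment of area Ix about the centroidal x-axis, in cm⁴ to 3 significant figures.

Treat the section as a set of non-overlapping primitives; coordinates are from the bounding-box lower-left.
Bottom plate: 18 × 2.8, A = 50.4 cm², y = 1.4 cm, Ī = 32.928 cm⁴.
Web plate: 1.8 × 30, A = 54 cm², y = 17.8 cm, Ī = 4 050 cm⁴.
Top plate: 7 × 1.6, A = 11.2 cm², y = 33.6 cm, Ī = 2.3893 cm⁴.
Hole (subtracted): ⌀0.8, A = 0.50265 cm², y = 17.8 cm, Ī = 0.020106 cm⁴.
Centroid: ȳ = ΣA·y / ΣA = 12.156 cm.
Transfer each piece to the centroidal x-axis using Ī + A·d² with d = y − 12.156:
  bottom plate: d = -10.756 cm → contributes +5863.9 cm⁴
  web plate: d = 5.6439 cm → contributes +5770.1 cm⁴
  top plate: d = 21.444 cm → contributes +5152.6 cm⁴
  hole: d = 5.6439 cm → contributes −16.032 cm⁴
Total I = 16 771 cm⁴.

Ix ≈ 1.68 × 10⁴ cm⁴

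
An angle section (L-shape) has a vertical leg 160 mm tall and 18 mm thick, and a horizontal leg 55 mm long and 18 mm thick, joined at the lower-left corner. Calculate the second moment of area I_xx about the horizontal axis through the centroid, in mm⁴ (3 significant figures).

I_xx ≈ 8.89 × 10⁶ mm⁴

Decompose the section into non-overlapping parts with the origin at the bottom-left of its bounding rectangle.
Vertical leg: 18 × 160, A = 2 880 mm², y = 80 mm, Ī = 6 144 000 mm⁴.
Horizontal leg (remainder): 37 × 18, A = 666 mm², y = 9 mm, Ī = 17 982 mm⁴.
Centroid: ȳ = ΣA·y / ΣA = 66.665 mm.
Transfer each piece to the horizontal axis through the centroid using Ī + A·d² with d = y − 66.665:
  vertical leg: d = 13.335 mm → contributes +6 656 130 mm⁴
  horizontal leg (remainder): d = -57.665 mm → contributes +2 232 598 mm⁴
Total I = 8 888 728 mm⁴.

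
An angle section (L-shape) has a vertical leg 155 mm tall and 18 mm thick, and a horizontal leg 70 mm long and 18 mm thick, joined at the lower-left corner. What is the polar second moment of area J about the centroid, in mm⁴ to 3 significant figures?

Treat the section as a set of non-overlapping primitives; coordinates are from the bounding-box lower-left.
Vertical leg: 18 × 155, A = 2 790 mm², y = 77.5 mm, Ī = 5 585 813 mm⁴.
Horizontal leg (remainder): 52 × 18, A = 936 mm², y = 9 mm, Ī = 25 272 mm⁴.
Centroid: ȳ = ΣA·y / ΣA = 60.292 mm.
Transfer each piece to the centroidal x-axis using Ī + A·d² with d = y − 60.292:
  vertical leg: d = 17.208 mm → contributes +6 411 948 mm⁴
  horizontal leg (remainder): d = -51.292 mm → contributes +2 487 792 mm⁴
Total I = 8 899 740 mm⁴.
For the y-axis: x̄ = 17.792 mm.
Repeating about the centroidal y-axis gives I_y = 1 144 807 mm⁴.
Polar second moment: J = I_x + I_y = 10 044 547 mm⁴.

J ≈ 1.00 × 10⁷ mm⁴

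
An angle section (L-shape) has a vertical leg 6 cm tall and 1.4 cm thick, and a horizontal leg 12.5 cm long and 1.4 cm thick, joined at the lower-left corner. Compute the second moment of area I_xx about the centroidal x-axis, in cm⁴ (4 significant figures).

I_xx ≈ 56.58 cm⁴

Break the section into simple shapes (no overlaps), measuring from the bottom-left corner of the bounding box.
Vertical leg: 1.4 × 6, A = 8.4 cm², y = 3 cm, Ī = 25.2 cm⁴.
Horizontal leg (remainder): 11.1 × 1.4, A = 15.54 cm², y = 0.7 cm, Ī = 2.5382 cm⁴.
Centroid: ȳ = ΣA·y / ΣA = 1.50702 cm.
Transfer each piece to the centroidal x-axis using Ī + A·d² with d = y − 1.50702:
  vertical leg: d = 1.49298 cm → contributes +43.9236 cm⁴
  horizontal leg (remainder): d = -0.807018 cm → contributes +12.659 cm⁴
Total I = 56.5826 cm⁴.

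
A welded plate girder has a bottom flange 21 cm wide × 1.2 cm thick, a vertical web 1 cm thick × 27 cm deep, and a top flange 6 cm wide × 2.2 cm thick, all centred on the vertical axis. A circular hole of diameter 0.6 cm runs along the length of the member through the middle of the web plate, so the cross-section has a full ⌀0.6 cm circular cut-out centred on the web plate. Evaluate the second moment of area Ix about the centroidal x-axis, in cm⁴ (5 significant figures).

Ix ≈ 9066.3 cm⁴

Decompose the section into non-overlapping parts with the origin at the bottom-left of its bounding rectangle.
Bottom plate: 21 × 1.2, A = 25.2 cm², y = 0.6 cm, Ī = 3.024 cm⁴.
Web plate: 1 × 27, A = 27 cm², y = 14.7 cm, Ī = 1640.25 cm⁴.
Top plate: 6 × 2.2, A = 13.2 cm², y = 29.3 cm, Ī = 5.324 cm⁴.
Hole (subtracted): ⌀0.6, A = 0.2827433 cm², y = 14.7 cm, Ī = 0.006361725 cm⁴.
Centroid: ȳ = ΣA·y / ΣA = 12.20297 cm.
Transfer each piece to the centroidal x-axis using Ī + A·d² with d = y − 12.20297:
  bottom plate: d = -11.60297 cm → contributes +3395.67 cm⁴
  web plate: d = 2.497034 cm → contributes +1808.6 cm⁴
  top plate: d = 17.09703 cm → contributes +3863.797 cm⁴
  hole: d = 2.497034 cm → contributes −1.769317 cm⁴
Total I = 9066.298 cm⁴.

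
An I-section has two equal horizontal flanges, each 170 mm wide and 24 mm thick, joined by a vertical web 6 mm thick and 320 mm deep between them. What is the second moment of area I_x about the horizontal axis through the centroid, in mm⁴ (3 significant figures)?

Break the section into simple shapes (no overlaps), measuring from the bottom-left corner of the bounding box.
Bottom flange: 170 × 24, A = 4 080 mm², y = 12 mm, Ī = 195 840 mm⁴.
Web: 6 × 320, A = 1 920 mm², y = 184 mm, Ī = 16 384 000 mm⁴.
Top flange: 170 × 24, A = 4 080 mm², y = 356 mm, Ī = 195 840 mm⁴.
By symmetry the centroid is at mid-height, ȳ = 184 mm.
Transfer each piece to the horizontal axis through the centroid using Ī + A·d² with d = y − 184:
  bottom flange: d = -172 mm → contributes +120 898 560 mm⁴
  web: d = 0 mm → contributes +16 384 000 mm⁴
  top flange: d = 172 mm → contributes +120 898 560 mm⁴
Total I = 258 181 120 mm⁴.

I_x ≈ 2.58 × 10⁸ mm⁴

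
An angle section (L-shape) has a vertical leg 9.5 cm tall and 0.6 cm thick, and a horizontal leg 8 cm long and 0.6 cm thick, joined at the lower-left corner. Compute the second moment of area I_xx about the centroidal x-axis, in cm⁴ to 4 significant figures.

Treat the section as a set of non-overlapping primitives; coordinates are from the bounding-box lower-left.
Vertical leg: 0.6 × 9.5, A = 5.7 cm², y = 4.75 cm, Ī = 42.8688 cm⁴.
Horizontal leg (remainder): 7.4 × 0.6, A = 4.44 cm², y = 0.3 cm, Ī = 0.1332 cm⁴.
Centroid: ȳ = ΣA·y / ΣA = 2.80148 cm.
Transfer each piece to the centroidal x-axis using Ī + A·d² with d = y − 2.80148:
  vertical leg: d = 1.94852 cm → contributes +64.5101 cm⁴
  horizontal leg (remainder): d = -2.50148 cm → contributes +27.916 cm⁴
Total I = 92.4262 cm⁴.

I_xx ≈ 92.43 cm⁴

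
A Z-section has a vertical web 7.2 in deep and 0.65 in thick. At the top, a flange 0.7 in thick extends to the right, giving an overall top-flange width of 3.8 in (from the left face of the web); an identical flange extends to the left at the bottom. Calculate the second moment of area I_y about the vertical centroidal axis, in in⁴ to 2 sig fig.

I_y ≈ 20 in⁴

Treat the section as a set of non-overlapping primitives; coordinates are from the bounding-box lower-left.
Web: 0.65 × 7.2, A = 4.68 in², x = 3.475 in, Ī = 0.1648 in⁴.
Top flange (beyond web): 3.15 × 0.7, A = 2.205 in², x = 5.375 in, Ī = 1.823 in⁴.
Bottom flange (beyond web): 3.15 × 0.7, A = 2.205 in², x = 1.575 in, Ī = 1.823 in⁴.
Centroid: x̄ = ΣA·x / ΣA = 3.475 in.
Transfer each piece to the vertical centroidal axis using Ī + A·d² with d = x − 3.475:
  web: d = 0 in → contributes +0.1648 in⁴
  top flange (beyond web): d = 1.9 in → contributes +9.783 in⁴
  bottom flange (beyond web): d = -1.9 in → contributes +9.783 in⁴
Total I = 19.73 in⁴.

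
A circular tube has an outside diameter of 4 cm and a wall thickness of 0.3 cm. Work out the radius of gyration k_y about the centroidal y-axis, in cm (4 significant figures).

k_y ≈ 1.312 cm

Treat the section as a set of non-overlapping primitives; coordinates are from the bounding-box lower-left.
Outer circle: ⌀4, A = 12.5664 cm², x = 2 cm, Ī = 12.5664 cm⁴.
Bore (subtracted): ⌀3.4, A = 9.0792 cm², x = 2 cm, Ī = 6.55972 cm⁴.
By symmetry the centroid is at mid-width, x̄ = 2 cm.
All pieces are centred on the centroidal y-axis, so I = ΣĪ (holes subtracted) = 6.00665 cm⁴.
Radius of gyration: k = √(I/A) = √(6.00665 / 3.48717) = 1.31244 cm.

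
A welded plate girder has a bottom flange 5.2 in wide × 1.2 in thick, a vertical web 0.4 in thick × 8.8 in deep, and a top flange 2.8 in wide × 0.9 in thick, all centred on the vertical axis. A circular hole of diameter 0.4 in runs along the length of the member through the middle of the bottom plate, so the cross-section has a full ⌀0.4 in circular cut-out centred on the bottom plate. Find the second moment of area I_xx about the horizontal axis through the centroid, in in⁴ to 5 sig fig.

I_xx ≈ 208.07 in⁴

Split into non-overlapping primitives; take the origin at the lower-left of the bounding box.
Bottom plate: 5.2 × 1.2, A = 6.24 in², y = 0.6 in, Ī = 0.7488 in⁴.
Web plate: 0.4 × 8.8, A = 3.52 in², y = 5.6 in, Ī = 22.71573 in⁴.
Top plate: 2.8 × 0.9, A = 2.52 in², y = 10.45 in, Ī = 0.1701 in⁴.
Hole (subtracted): ⌀0.4, A = 0.1256637 in², y = 0.6 in, Ī = 0.001256637 in⁴.
Centroid: ȳ = ΣA·y / ΣA = 4.090277 in.
Transfer each piece to the horizontal axis through the centroid using Ī + A·d² with d = y − 4.090277:
  bottom plate: d = -3.490277 in → contributes +76.76469 in⁴
  web plate: d = 1.509723 in → contributes +30.73874 in⁴
  top plate: d = 6.359723 in → contributes +102.0942 in⁴
  hole: d = -3.490277 in → contributes −1.532096 in⁴
Total I = 208.0655 in⁴.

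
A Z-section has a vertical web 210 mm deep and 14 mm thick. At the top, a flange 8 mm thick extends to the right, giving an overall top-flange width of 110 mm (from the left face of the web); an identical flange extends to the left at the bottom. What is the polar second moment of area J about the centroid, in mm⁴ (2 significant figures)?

J ≈ 3.2 × 10⁷ mm⁴

Break the section into simple shapes (no overlaps), measuring from the bottom-left corner of the bounding box.
Web: 14 × 210, A = 2 940 mm², y = 105 mm, Ī = 10 804 500 mm⁴.
Top flange (beyond web): 96 × 8, A = 768 mm², y = 206 mm, Ī = 4 096 mm⁴.
Bottom flange (beyond web): 96 × 8, A = 768 mm², y = 4 mm, Ī = 4 096 mm⁴.
Centroid: ȳ = ΣA·y / ΣA = 105 mm.
Transfer each piece to the centroidal x-axis using Ī + A·d² with d = y − 105:
  web: d = 0 mm → contributes +10 804 500 mm⁴
  top flange (beyond web): d = 101 mm → contributes +7 838 464 mm⁴
  bottom flange (beyond web): d = -101 mm → contributes +7 838 464 mm⁴
Total I = 26 481 428 mm⁴.
For the y-axis: x̄ = 103 mm.
Repeating about the centroidal y-axis gives I_y = 5 874 068 mm⁴.
Polar second moment: J = I_x + I_y = 32 355 496 mm⁴.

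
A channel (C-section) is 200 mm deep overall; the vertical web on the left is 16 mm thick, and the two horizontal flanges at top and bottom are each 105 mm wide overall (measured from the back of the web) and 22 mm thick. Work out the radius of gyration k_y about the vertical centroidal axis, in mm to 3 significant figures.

Treat the section as a set of non-overlapping primitives; coordinates are from the bounding-box lower-left.
Web: 16 × 200, A = 3 200 mm², x = 8 mm, Ī = 68 267 mm⁴.
Top flange (beyond web): 89 × 22, A = 1 958 mm², x = 60.5 mm, Ī = 1 292 443 mm⁴.
Bottom flange (beyond web): 89 × 22, A = 1 958 mm², x = 60.5 mm, Ī = 1 292 443 mm⁴.
Centroid: x̄ = ΣA·x / ΣA = 36.891 mm.
Transfer each piece to the vertical centroidal axis using Ī + A·d² with d = x − 36.891:
  web: d = -28.891 mm → contributes +2 739 317 mm⁴
  top flange (beyond web): d = 23.609 mm → contributes +2 383 781 mm⁴
  bottom flange (beyond web): d = 23.609 mm → contributes +2 383 781 mm⁴
Total I = 7 506 880 mm⁴.
Radius of gyration: k = √(I/A) = √(7 506 880 / 7 116) = 32.48 mm.

k_y ≈ 32.5 mm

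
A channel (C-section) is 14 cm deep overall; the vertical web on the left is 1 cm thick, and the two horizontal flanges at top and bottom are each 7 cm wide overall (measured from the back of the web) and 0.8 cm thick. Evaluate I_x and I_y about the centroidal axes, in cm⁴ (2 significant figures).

I_x ≈ 650 cm⁴, I_y ≈ 100 cm⁴

Break the section into simple shapes (no overlaps), measuring from the bottom-left corner of the bounding box.
Web: 1 × 14, A = 14 cm², y = 7 cm, Ī = 228.7 cm⁴.
Top flange (beyond web): 6 × 0.8, A = 4.8 cm², y = 13.6 cm, Ī = 0.256 cm⁴.
Bottom flange (beyond web): 6 × 0.8, A = 4.8 cm², y = 0.4 cm, Ī = 0.256 cm⁴.
By symmetry the centroid is at mid-height, ȳ = 7 cm.
Transfer each piece to the centroidal x-axis using Ī + A·d² with d = y − 7:
  web: d = 0 cm → contributes +228.7 cm⁴
  top flange (beyond web): d = 6.6 cm → contributes +209.3 cm⁴
  bottom flange (beyond web): d = -6.6 cm → contributes +209.3 cm⁴
Total I = 647.4 cm⁴.
For the y-axis: x̄ = 1.924 cm.
Repeating about the centroidal y-axis gives I_y = 99.73 cm⁴.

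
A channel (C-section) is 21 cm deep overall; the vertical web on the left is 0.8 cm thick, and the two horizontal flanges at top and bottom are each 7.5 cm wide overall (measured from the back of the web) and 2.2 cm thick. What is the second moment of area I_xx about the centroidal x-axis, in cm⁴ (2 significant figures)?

I_xx ≈ 3200 cm⁴

Split into non-overlapping primitives; take the origin at the lower-left of the bounding box.
Web: 0.8 × 21, A = 16.8 cm², y = 10.5 cm, Ī = 617.4 cm⁴.
Top flange (beyond web): 6.7 × 2.2, A = 14.74 cm², y = 19.9 cm, Ī = 5.945 cm⁴.
Bottom flange (beyond web): 6.7 × 2.2, A = 14.74 cm², y = 1.1 cm, Ī = 5.945 cm⁴.
By symmetry the centroid is at mid-height, ȳ = 10.5 cm.
Transfer each piece to the centroidal x-axis using Ī + A·d² with d = y − 10.5:
  web: d = 0 cm → contributes +617.4 cm⁴
  top flange (beyond web): d = 9.4 cm → contributes +1 308 cm⁴
  bottom flange (beyond web): d = -9.4 cm → contributes +1 308 cm⁴
Total I = 3 234 cm⁴.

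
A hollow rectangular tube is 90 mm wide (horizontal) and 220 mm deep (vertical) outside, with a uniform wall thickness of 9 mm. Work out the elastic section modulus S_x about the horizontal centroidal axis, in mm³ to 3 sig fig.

Break the section into simple shapes (no overlaps), measuring from the bottom-left corner of the bounding box.
Outer rectangle: 90 × 220, A = 19 800 mm², y = 110 mm, Ī = 79 860 000 mm⁴.
Inner void (subtracted): 72 × 202, A = 14 544 mm², y = 110 mm, Ī = 49 454 448 mm⁴.
By symmetry the centroid is at mid-height, ȳ = 110 mm.
All pieces are centred on the horizontal centroidal axis, so I = ΣĪ (holes subtracted) = 30 405 552 mm⁴.
Extreme fibre distance c = 110 mm; S = I/c = 276 414 mm³.

S_x ≈ 2.76 × 10⁵ mm³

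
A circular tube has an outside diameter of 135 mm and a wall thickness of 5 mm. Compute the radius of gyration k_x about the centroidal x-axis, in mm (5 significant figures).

k_x ≈ 45.996 mm

Decompose the section into non-overlapping parts with the origin at the bottom-left of its bounding rectangle.
Outer circle: ⌀135, A = 14313.88 mm², y = 67.5 mm, Ī = 16 304 406 mm⁴.
Bore (subtracted): ⌀125, A = 12271.85 mm², y = 67.5 mm, Ī = 11 984 225 mm⁴.
By symmetry the centroid is at mid-height, ȳ = 67.5 mm.
All pieces are centred on the centroidal x-axis, so I = ΣĪ (holes subtracted) = 4 320 181 mm⁴.
Radius of gyration: k = √(I/A) = √(4 320 181 / 2042.035) = 45.99592 mm.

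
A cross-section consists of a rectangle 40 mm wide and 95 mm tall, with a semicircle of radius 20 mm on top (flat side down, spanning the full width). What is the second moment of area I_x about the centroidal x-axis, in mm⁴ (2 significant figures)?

Treat the section as a set of non-overlapping primitives; coordinates are from the bounding-box lower-left.
Rectangular body: 40 × 95, A = 3 800 mm², y = 47.5 mm, Ī = 2 857 917 mm⁴.
Semicircular cap: semicircle r = 20, A = 628.3 mm², y = 103.5 mm, Ī = 17 561 mm⁴.
Centroid: ȳ = ΣA·y / ΣA = 55.44 mm.
Transfer each piece to the centroidal x-axis using Ī + A·d² with d = y − 55.44:
  rectangular body: d = -7.944 mm → contributes +3 097 722 mm⁴
  semicircular cap: d = 48.04 mm → contributes +1 467 880 mm⁴
Total I = 4 565 602 mm⁴.

I_x ≈ 4.6 × 10⁶ mm⁴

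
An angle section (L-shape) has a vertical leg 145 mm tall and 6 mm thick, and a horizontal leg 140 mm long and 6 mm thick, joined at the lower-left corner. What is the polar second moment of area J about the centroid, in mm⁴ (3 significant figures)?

J ≈ 6.80 × 10⁶ mm⁴

Break the section into simple shapes (no overlaps), measuring from the bottom-left corner of the bounding box.
Vertical leg: 6 × 145, A = 870 mm², y = 72.5 mm, Ī = 1 524 313 mm⁴.
Horizontal leg (remainder): 134 × 6, A = 804 mm², y = 3 mm, Ī = 2 412 mm⁴.
Centroid: ȳ = ΣA·y / ΣA = 39.12 mm.
Transfer each piece to the centroidal x-axis using Ī + A·d² with d = y − 39.12:
  vertical leg: d = 33.38 mm → contributes +2 493 684 mm⁴
  horizontal leg (remainder): d = -36.12 mm → contributes +1 051 358 mm⁴
Total I = 3 545 042 mm⁴.
For the y-axis: x̄ = 36.62 mm.
Repeating about the centroidal y-axis gives I_y = 3 253 124 mm⁴.
Polar second moment: J = I_x + I_y = 6 798 166 mm⁴.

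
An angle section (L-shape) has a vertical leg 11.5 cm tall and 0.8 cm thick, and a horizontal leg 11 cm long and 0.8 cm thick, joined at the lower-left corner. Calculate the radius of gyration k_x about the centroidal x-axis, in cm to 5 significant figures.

Split into non-overlapping primitives; take the origin at the lower-left of the bounding box.
Vertical leg: 0.8 × 11.5, A = 9.2 cm², y = 5.75 cm, Ī = 101.3917 cm⁴.
Horizontal leg (remainder): 10.2 × 0.8, A = 8.16 cm², y = 0.4 cm, Ī = 0.4352 cm⁴.
Centroid: ȳ = ΣA·y / ΣA = 3.235253 cm.
Transfer each piece to the centroidal x-axis using Ī + A·d² with d = y − 3.235253:
  vertical leg: d = 2.514747 cm → contributes +159.572 cm⁴
  horizontal leg (remainder): d = -2.835253 cm → contributes +66.03068 cm⁴
Total I = 225.6027 cm⁴.
Radius of gyration: k = √(I/A) = √(225.6027 / 17.36) = 3.604934 cm.

k_x ≈ 3.6049 cm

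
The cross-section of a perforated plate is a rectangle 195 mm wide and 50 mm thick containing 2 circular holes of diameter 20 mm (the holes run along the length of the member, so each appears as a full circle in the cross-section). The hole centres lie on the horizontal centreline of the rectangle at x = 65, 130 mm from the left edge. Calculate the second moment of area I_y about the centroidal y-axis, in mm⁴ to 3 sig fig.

I_y ≈ 3.02 × 10⁷ mm⁴

Decompose the section into non-overlapping parts with the origin at the bottom-left of its bounding rectangle.
Plate: 195 × 50, A = 9 750 mm², x = 97.5 mm, Ī = 30 895 313 mm⁴.
Hole 1 (subtracted): ⌀20, A = 314.16 mm², x = 65 mm, Ī = 7 854 mm⁴.
Hole 2 (subtracted): ⌀20, A = 314.16 mm², x = 130 mm, Ī = 7 854 mm⁴.
By symmetry the centroid is at mid-width, x̄ = 97.5 mm.
Transfer each piece to the centroidal y-axis using Ī + A·d² with d = x − 97.5:
  plate: d = 0 mm → contributes +30 895 313 mm⁴
  hole 1: d = -32.5 mm → contributes −339 685 mm⁴
  hole 2: d = 32.5 mm → contributes −339 685 mm⁴
Total I = 30 215 943 mm⁴.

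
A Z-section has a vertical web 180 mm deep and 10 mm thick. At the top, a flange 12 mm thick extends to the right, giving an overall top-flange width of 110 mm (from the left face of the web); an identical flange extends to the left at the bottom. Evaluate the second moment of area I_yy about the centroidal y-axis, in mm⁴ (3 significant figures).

I_yy ≈ 9.28 × 10⁶ mm⁴

Decompose the section into non-overlapping parts with the origin at the bottom-left of its bounding rectangle.
Web: 10 × 180, A = 1 800 mm², x = 105 mm, Ī = 15 000 mm⁴.
Top flange (beyond web): 100 × 12, A = 1 200 mm², x = 160 mm, Ī = 1 000 000 mm⁴.
Bottom flange (beyond web): 100 × 12, A = 1 200 mm², x = 50 mm, Ī = 1 000 000 mm⁴.
Centroid: x̄ = ΣA·x / ΣA = 105 mm.
Transfer each piece to the centroidal y-axis using Ī + A·d² with d = x − 105:
  web: d = 0 mm → contributes +15 000 mm⁴
  top flange (beyond web): d = 55 mm → contributes +4 630 000 mm⁴
  bottom flange (beyond web): d = -55 mm → contributes +4 630 000 mm⁴
Total I = 9 275 000 mm⁴.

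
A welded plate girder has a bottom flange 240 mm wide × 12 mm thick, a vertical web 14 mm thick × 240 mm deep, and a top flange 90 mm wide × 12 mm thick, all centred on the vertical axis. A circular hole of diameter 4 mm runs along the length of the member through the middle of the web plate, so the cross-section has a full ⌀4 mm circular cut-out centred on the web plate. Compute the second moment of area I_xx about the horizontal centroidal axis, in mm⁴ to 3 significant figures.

Break the section into simple shapes (no overlaps), measuring from the bottom-left corner of the bounding box.
Bottom plate: 240 × 12, A = 2 880 mm², y = 6 mm, Ī = 34 560 mm⁴.
Web plate: 14 × 240, A = 3 360 mm², y = 132 mm, Ī = 16 128 000 mm⁴.
Top plate: 90 × 12, A = 1 080 mm², y = 258 mm, Ī = 12 960 mm⁴.
Hole (subtracted): ⌀4, A = 12.566 mm², y = 132 mm, Ī = 12.566 mm⁴.
Centroid: ȳ = ΣA·y / ΣA = 100.96 mm.
Transfer each piece to the horizontal centroidal axis using Ī + A·d² with d = y − 100.96:
  bottom plate: d = -94.963 mm → contributes +26 006 379 mm⁴
  web plate: d = 31.037 mm → contributes +19 364 649 mm⁴
  top plate: d = 157.04 mm → contributes +26 646 391 mm⁴
  hole: d = 31.037 mm → contributes −12 118 mm⁴
Total I = 72 005 301 mm⁴.

I_xx ≈ 7.20 × 10⁷ mm⁴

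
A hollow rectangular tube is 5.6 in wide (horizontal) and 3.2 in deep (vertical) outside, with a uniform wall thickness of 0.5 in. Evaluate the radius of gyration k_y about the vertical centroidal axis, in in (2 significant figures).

k_y ≈ 1.9 in

Decompose the section into non-overlapping parts with the origin at the bottom-left of its bounding rectangle.
Outer rectangle: 5.6 × 3.2, A = 17.92 in², x = 2.8 in, Ī = 46.83 in⁴.
Inner void (subtracted): 4.6 × 2.2, A = 10.12 in², x = 2.8 in, Ī = 17.84 in⁴.
By symmetry the centroid is at mid-width, x̄ = 2.8 in.
All pieces are centred on the vertical centroidal axis, so I = ΣĪ (holes subtracted) = 28.99 in⁴.
Radius of gyration: k = √(I/A) = √(28.99 / 7.8) = 1.928 in.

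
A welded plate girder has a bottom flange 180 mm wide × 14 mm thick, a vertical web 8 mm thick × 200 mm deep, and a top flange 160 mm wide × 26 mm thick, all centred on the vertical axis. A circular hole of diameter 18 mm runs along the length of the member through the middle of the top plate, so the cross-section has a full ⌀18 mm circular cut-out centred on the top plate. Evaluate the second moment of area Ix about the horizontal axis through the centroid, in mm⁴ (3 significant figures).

Ix ≈ 8.07 × 10⁷ mm⁴

Treat the section as a set of non-overlapping primitives; coordinates are from the bounding-box lower-left.
Bottom plate: 180 × 14, A = 2 520 mm², y = 7 mm, Ī = 41 160 mm⁴.
Web plate: 8 × 200, A = 1 600 mm², y = 114 mm, Ī = 5 333 333 mm⁴.
Top plate: 160 × 26, A = 4 160 mm², y = 227 mm, Ī = 234 347 mm⁴.
Hole (subtracted): ⌀18, A = 254.47 mm², y = 227 mm, Ī = 5 153 mm⁴.
Centroid: ȳ = ΣA·y / ΣA = 135.39 mm.
Transfer each piece to the horizontal axis through the centroid using Ī + A·d² with d = y − 135.39:
  bottom plate: d = -128.39 mm → contributes +41 582 344 mm⁴
  web plate: d = -21.392 mm → contributes +6 065 546 mm⁴
  top plate: d = 91.608 mm → contributes +35 144 903 mm⁴
  hole: d = 91.608 mm → contributes −2 140 647 mm⁴
Total I = 80 652 146 mm⁴.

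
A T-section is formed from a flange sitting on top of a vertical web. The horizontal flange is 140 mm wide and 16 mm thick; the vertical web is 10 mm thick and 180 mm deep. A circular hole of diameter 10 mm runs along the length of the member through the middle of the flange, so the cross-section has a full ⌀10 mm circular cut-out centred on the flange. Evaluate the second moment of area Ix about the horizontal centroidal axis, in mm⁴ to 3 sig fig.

Ix ≈ 1.43 × 10⁷ mm⁴

Break the section into simple shapes (no overlaps), measuring from the bottom-left corner of the bounding box.
Flange: 140 × 16, A = 2 240 mm², y = 188 mm, Ī = 47 787 mm⁴.
Web: 10 × 180, A = 1 800 mm², y = 90 mm, Ī = 4 860 000 mm⁴.
Hole (subtracted): ⌀10, A = 78.54 mm², y = 188 mm, Ī = 490.87 mm⁴.
Centroid: ȳ = ΣA·y / ΣA = 143.47 mm.
Transfer each piece to the horizontal centroidal axis using Ī + A·d² with d = y − 143.47:
  flange: d = 44.529 mm → contributes +4 489 337 mm⁴
  web: d = -53.471 mm → contributes +10 006 459 mm⁴
  hole: d = 44.529 mm → contributes −156 222 mm⁴
Total I = 14 339 574 mm⁴.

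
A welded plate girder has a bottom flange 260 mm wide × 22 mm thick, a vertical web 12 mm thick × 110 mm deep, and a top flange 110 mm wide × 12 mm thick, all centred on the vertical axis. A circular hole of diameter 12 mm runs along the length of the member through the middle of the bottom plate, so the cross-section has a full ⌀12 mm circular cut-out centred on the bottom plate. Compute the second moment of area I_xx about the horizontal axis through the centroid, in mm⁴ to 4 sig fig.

I_xx ≈ 2.075 × 10⁷ mm⁴

Break the section into simple shapes (no overlaps), measuring from the bottom-left corner of the bounding box.
Bottom plate: 260 × 22, A = 5 720 mm², y = 11 mm, Ī = 230 707 mm⁴.
Web plate: 12 × 110, A = 1 320 mm², y = 77 mm, Ī = 1 331 000 mm⁴.
Top plate: 110 × 12, A = 1 320 mm², y = 138 mm, Ī = 15 840 mm⁴.
Hole (subtracted): ⌀12, A = 113.097 mm², y = 11 mm, Ī = 1017.88 mm⁴.
Centroid: ȳ = ΣA·y / ΣA = 41.8916 mm.
Transfer each piece to the horizontal axis through the centroid using Ī + A·d² with d = y − 41.8916:
  bottom plate: d = -30.8916 mm → contributes +5 689 250 mm⁴
  web plate: d = 35.1084 mm → contributes +2 958 032 mm⁴
  top plate: d = 96.1084 mm → contributes +12 208 449 mm⁴
  hole: d = -30.8916 mm → contributes −108 946 mm⁴
Total I = 20 746 785 mm⁴.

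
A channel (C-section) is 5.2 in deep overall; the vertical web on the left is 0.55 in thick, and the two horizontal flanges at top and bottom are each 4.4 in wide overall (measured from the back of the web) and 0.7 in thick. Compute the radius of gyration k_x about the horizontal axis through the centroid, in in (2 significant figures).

Split into non-overlapping primitives; take the origin at the lower-left of the bounding box.
Web: 0.55 × 5.2, A = 2.86 in², y = 2.6 in, Ī = 6.445 in⁴.
Top flange (beyond web): 3.85 × 0.7, A = 2.695 in², y = 4.85 in, Ī = 0.11 in⁴.
Bottom flange (beyond web): 3.85 × 0.7, A = 2.695 in², y = 0.35 in, Ī = 0.11 in⁴.
By symmetry the centroid is at mid-height, ȳ = 2.6 in.
Transfer each piece to the horizontal axis through the centroid using Ī + A·d² with d = y − 2.6:
  web: d = 0 in → contributes +6.445 in⁴
  top flange (beyond web): d = 2.25 in → contributes +13.75 in⁴
  bottom flange (beyond web): d = -2.25 in → contributes +13.75 in⁴
Total I = 33.95 in⁴.
Radius of gyration: k = √(I/A) = √(33.95 / 8.25) = 2.029 in.

k_x ≈ 2.0 in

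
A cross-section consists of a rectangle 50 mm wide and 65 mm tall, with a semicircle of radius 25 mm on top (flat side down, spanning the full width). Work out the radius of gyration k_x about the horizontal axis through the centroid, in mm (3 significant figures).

Split into non-overlapping primitives; take the origin at the lower-left of the bounding box.
Rectangular body: 50 × 65, A = 3 250 mm², y = 32.5 mm, Ī = 1 144 271 mm⁴.
Semicircular cap: semicircle r = 25, A = 981.75 mm², y = 75.61 mm, Ī = 42 874 mm⁴.
Centroid: ȳ = ΣA·y / ΣA = 42.501 mm.
Transfer each piece to the horizontal axis through the centroid using Ī + A·d² with d = y − 42.501:
  rectangular body: d = -10.001 mm → contributes +1 469 363 mm⁴
  semicircular cap: d = 33.109 mm → contributes +1 119 066 mm⁴
Total I = 2 588 429 mm⁴.
Radius of gyration: k = √(I/A) = √(2 588 429 / 4231.7) = 24.732 mm.

k_x ≈ 24.7 mm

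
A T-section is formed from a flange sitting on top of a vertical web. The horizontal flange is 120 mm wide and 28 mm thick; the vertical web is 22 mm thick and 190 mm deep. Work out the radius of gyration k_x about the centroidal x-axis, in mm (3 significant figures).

Treat the section as a set of non-overlapping primitives; coordinates are from the bounding-box lower-left.
Flange: 120 × 28, A = 3 360 mm², y = 204 mm, Ī = 219 520 mm⁴.
Web: 22 × 190, A = 4 180 mm², y = 95 mm, Ī = 12 574 833 mm⁴.
Centroid: ȳ = ΣA·y / ΣA = 143.57 mm.
Transfer each piece to the centroidal x-axis using Ī + A·d² with d = y − 143.57:
  flange: d = 60.427 mm → contributes +12 488 322 mm⁴
  web: d = -48.573 mm → contributes +22 436 837 mm⁴
Total I = 34 925 158 mm⁴.
Radius of gyration: k = √(I/A) = √(34 925 158 / 7 540) = 68.059 mm.

k_x ≈ 68.1 mm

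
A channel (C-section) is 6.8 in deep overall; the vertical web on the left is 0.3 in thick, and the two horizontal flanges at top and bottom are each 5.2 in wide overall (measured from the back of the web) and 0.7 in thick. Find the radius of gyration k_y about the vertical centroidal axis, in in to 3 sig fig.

Decompose the section into non-overlapping parts with the origin at the bottom-left of its bounding rectangle.
Web: 0.3 × 6.8, A = 2.04 in², x = 0.15 in, Ī = 0.0153 in⁴.
Top flange (beyond web): 4.9 × 0.7, A = 3.43 in², x = 2.75 in, Ī = 6.8629 in⁴.
Bottom flange (beyond web): 4.9 × 0.7, A = 3.43 in², x = 2.75 in, Ī = 6.8629 in⁴.
Centroid: x̄ = ΣA·x / ΣA = 2.154 in.
Transfer each piece to the vertical centroidal axis using Ī + A·d² with d = x − 2.154:
  web: d = -2.004 in → contributes +8.2083 in⁴
  top flange (beyond web): d = 0.59596 in → contributes +8.0811 in⁴
  bottom flange (beyond web): d = 0.59596 in → contributes +8.0811 in⁴
Total I = 24.37 in⁴.
Radius of gyration: k = √(I/A) = √(24.37 / 8.9) = 1.6548 in.

k_y ≈ 1.65 in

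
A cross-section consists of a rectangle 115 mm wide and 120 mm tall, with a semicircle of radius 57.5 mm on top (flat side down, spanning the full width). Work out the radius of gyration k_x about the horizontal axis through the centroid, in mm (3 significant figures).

Treat the section as a set of non-overlapping primitives; coordinates are from the bounding-box lower-left.
Rectangular body: 115 × 120, A = 13 800 mm², y = 60 mm, Ī = 16 560 000 mm⁴.
Semicircular cap: semicircle r = 57.5, A = 5193.4 mm², y = 144.4 mm, Ī = 1 199 785 mm⁴.
Centroid: ȳ = ΣA·y / ΣA = 83.079 mm.
Transfer each piece to the horizontal axis through the centroid using Ī + A·d² with d = y − 83.079:
  rectangular body: d = -23.079 mm → contributes +23 910 321 mm⁴
  semicircular cap: d = 61.325 mm → contributes +20 731 024 mm⁴
Total I = 44 641 345 mm⁴.
Radius of gyration: k = √(I/A) = √(44 641 345 / 18 993) = 48.48 mm.

k_x ≈ 48.5 mm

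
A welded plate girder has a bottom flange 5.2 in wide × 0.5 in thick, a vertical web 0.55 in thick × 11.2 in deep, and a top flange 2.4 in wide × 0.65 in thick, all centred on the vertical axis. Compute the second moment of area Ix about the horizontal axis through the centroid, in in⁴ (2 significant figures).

Break the section into simple shapes (no overlaps), measuring from the bottom-left corner of the bounding box.
Bottom plate: 5.2 × 0.5, A = 2.6 in², y = 0.25 in, Ī = 0.05417 in⁴.
Web plate: 0.55 × 11.2, A = 6.16 in², y = 6.1 in, Ī = 64.39 in⁴.
Top plate: 2.4 × 0.65, A = 1.56 in², y = 12.03 in, Ī = 0.05493 in⁴.
Centroid: ȳ = ΣA·y / ΣA = 5.522 in.
Transfer each piece to the horizontal axis through the centroid using Ī + A·d² with d = y − 5.522:
  bottom plate: d = -5.272 in → contributes +72.31 in⁴
  web plate: d = 0.5782 in → contributes +66.45 in⁴
  top plate: d = 6.503 in → contributes +66.03 in⁴
Total I = 204.8 in⁴.

Ix ≈ 200 in⁴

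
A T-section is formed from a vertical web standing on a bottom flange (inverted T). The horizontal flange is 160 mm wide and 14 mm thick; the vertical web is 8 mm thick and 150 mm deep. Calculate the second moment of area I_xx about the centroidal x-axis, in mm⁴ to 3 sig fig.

I_xx ≈ 7.54 × 10⁶ mm⁴

Decompose the section into non-overlapping parts with the origin at the bottom-left of its bounding rectangle.
Flange: 160 × 14, A = 2 240 mm², y = 7 mm, Ī = 36 587 mm⁴.
Web: 8 × 150, A = 1 200 mm², y = 89 mm, Ī = 2 250 000 mm⁴.
Centroid: ȳ = ΣA·y / ΣA = 35.605 mm.
Transfer each piece to the centroidal x-axis using Ī + A·d² with d = y − 35.605:
  flange: d = -28.605 mm → contributes +1 869 413 mm⁴
  web: d = 53.395 mm → contributes +5 671 276 mm⁴
Total I = 7 540 689 mm⁴.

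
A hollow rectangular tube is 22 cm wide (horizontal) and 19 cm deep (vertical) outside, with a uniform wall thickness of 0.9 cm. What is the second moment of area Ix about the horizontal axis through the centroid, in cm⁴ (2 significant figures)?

Decompose the section into non-overlapping parts with the origin at the bottom-left of its bounding rectangle.
Outer rectangle: 22 × 19, A = 418 cm², y = 9.5 cm, Ī = 12 575 cm⁴.
Inner void (subtracted): 20.2 × 17.2, A = 347.4 cm², y = 9.5 cm, Ī = 8 566 cm⁴.
By symmetry the centroid is at mid-height, ȳ = 9.5 cm.
All pieces are centred on the horizontal axis through the centroid, so I = ΣĪ (holes subtracted) = 4 009 cm⁴.

Ix ≈ 4000 cm⁴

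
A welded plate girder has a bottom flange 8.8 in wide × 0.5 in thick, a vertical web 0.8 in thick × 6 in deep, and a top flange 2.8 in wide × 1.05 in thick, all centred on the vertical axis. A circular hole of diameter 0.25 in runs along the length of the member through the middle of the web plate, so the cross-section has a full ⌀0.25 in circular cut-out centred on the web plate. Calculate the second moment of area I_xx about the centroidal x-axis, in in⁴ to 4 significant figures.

I_xx ≈ 96.49 in⁴

Treat the section as a set of non-overlapping primitives; coordinates are from the bounding-box lower-left.
Bottom plate: 8.8 × 0.5, A = 4.4 in², y = 0.25 in, Ī = 0.0916667 in⁴.
Web plate: 0.8 × 6, A = 4.8 in², y = 3.5 in, Ī = 14.4 in⁴.
Top plate: 2.8 × 1.05, A = 2.94 in², y = 7.025 in, Ī = 0.270113 in⁴.
Hole (subtracted): ⌀0.25, A = 0.0490874 in², y = 3.5 in, Ī = 0.000191748 in⁴.
Centroid: ȳ = ΣA·y / ΣA = 3.17442 in.
Transfer each piece to the centroidal x-axis using Ī + A·d² with d = y − 3.17442:
  bottom plate: d = -2.92442 in → contributes +37.7216 in⁴
  web plate: d = 0.325575 in → contributes +14.9088 in⁴
  top plate: d = 3.85058 in → contributes +43.8613 in⁴
  hole: d = 0.325575 in → contributes −0.00539497 in⁴
Total I = 96.4863 in⁴.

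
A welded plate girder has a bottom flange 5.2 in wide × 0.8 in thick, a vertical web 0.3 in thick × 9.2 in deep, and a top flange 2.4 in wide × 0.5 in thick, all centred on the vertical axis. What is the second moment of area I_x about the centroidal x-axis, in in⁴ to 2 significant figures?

I_x ≈ 120 in⁴

Break the section into simple shapes (no overlaps), measuring from the bottom-left corner of the bounding box.
Bottom plate: 5.2 × 0.8, A = 4.16 in², y = 0.4 in, Ī = 0.2219 in⁴.
Web plate: 0.3 × 9.2, A = 2.76 in², y = 5.4 in, Ī = 19.47 in⁴.
Top plate: 2.4 × 0.5, A = 1.2 in², y = 10.25 in, Ī = 0.025 in⁴.
Centroid: ȳ = ΣA·y / ΣA = 3.555 in.
Transfer each piece to the centroidal x-axis using Ī + A·d² with d = y − 3.555:
  bottom plate: d = -3.155 in → contributes +41.64 in⁴
  web plate: d = 1.845 in → contributes +28.86 in⁴
  top plate: d = 6.695 in → contributes +53.81 in⁴
Total I = 124.3 in⁴.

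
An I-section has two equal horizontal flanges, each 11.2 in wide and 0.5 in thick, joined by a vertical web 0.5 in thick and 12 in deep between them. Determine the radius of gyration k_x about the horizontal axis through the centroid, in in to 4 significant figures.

k_x ≈ 5.444 in

Break the section into simple shapes (no overlaps), measuring from the bottom-left corner of the bounding box.
Bottom flange: 11.2 × 0.5, A = 5.6 in², y = 0.25 in, Ī = 0.116667 in⁴.
Web: 0.5 × 12, A = 6 in², y = 6.5 in, Ī = 72 in⁴.
Top flange: 11.2 × 0.5, A = 5.6 in², y = 12.75 in, Ī = 0.116667 in⁴.
By symmetry the centroid is at mid-height, ȳ = 6.5 in.
Transfer each piece to the horizontal axis through the centroid using Ī + A·d² with d = y − 6.5:
  bottom flange: d = -6.25 in → contributes +218.867 in⁴
  web: d = 0 in → contributes +72 in⁴
  top flange: d = 6.25 in → contributes +218.867 in⁴
Total I = 509.733 in⁴.
Radius of gyration: k = √(I/A) = √(509.733 / 17.2) = 5.44386 in.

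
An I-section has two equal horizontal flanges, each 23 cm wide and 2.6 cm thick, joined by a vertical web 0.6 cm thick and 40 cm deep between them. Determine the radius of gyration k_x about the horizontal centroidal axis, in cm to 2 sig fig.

k_x ≈ 20 cm

Treat the section as a set of non-overlapping primitives; coordinates are from the bounding-box lower-left.
Bottom flange: 23 × 2.6, A = 59.8 cm², y = 1.3 cm, Ī = 33.69 cm⁴.
Web: 0.6 × 40, A = 24 cm², y = 22.6 cm, Ī = 3 200 cm⁴.
Top flange: 23 × 2.6, A = 59.8 cm², y = 43.9 cm, Ī = 33.69 cm⁴.
By symmetry the centroid is at mid-height, ȳ = 22.6 cm.
Transfer each piece to the horizontal centroidal axis using Ī + A·d² with d = y − 22.6:
  bottom flange: d = -21.3 cm → contributes +27 164 cm⁴
  web: d = 0 cm → contributes +3 200 cm⁴
  top flange: d = 21.3 cm → contributes +27 164 cm⁴
Total I = 57 529 cm⁴.
Radius of gyration: k = √(I/A) = √(57 529 / 143.6) = 20.02 cm.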